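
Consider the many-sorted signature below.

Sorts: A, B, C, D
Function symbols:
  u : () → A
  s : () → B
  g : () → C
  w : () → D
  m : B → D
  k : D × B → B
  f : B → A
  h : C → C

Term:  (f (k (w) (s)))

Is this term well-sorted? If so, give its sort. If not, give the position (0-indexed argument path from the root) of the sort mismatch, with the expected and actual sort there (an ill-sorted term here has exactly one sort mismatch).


well-sorted; sort = A

    (w) : D
    (s) : B
  (k (w) (s)) : B
(f (k (w) (s))) : A


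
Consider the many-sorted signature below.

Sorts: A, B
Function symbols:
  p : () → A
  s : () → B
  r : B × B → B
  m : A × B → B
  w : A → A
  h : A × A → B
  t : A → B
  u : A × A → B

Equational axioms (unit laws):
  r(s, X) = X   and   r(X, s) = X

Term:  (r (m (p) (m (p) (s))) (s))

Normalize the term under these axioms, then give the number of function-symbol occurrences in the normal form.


1. (r (m (p) (m (p) (s))) (s))  →  (m (p) (m (p) (s)))
normal form: (m (p) (m (p) (s)))

size = 5


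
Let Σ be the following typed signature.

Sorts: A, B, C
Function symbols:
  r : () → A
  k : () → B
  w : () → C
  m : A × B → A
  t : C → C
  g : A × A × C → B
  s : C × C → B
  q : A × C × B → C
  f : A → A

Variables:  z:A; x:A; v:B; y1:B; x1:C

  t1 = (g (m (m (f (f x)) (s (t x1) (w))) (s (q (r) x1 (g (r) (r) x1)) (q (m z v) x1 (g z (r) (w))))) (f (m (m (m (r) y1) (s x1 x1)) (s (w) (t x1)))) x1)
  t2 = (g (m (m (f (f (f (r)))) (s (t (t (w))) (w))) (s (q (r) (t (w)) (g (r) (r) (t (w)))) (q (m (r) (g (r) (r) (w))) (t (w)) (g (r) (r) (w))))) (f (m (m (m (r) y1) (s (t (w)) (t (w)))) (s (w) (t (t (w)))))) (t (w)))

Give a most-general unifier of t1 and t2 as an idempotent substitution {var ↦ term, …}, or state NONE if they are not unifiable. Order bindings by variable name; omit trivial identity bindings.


{v ↦ (g (r) (r) (w)), x ↦ (f (r)), x1 ↦ (t (w)), z ↦ (r)}


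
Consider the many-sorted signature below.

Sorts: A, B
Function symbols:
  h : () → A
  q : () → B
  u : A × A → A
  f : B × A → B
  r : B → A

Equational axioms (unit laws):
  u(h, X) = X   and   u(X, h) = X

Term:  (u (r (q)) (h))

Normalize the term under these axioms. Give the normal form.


1. (u (r (q)) (h))  →  (r (q))

normal form = (r (q))


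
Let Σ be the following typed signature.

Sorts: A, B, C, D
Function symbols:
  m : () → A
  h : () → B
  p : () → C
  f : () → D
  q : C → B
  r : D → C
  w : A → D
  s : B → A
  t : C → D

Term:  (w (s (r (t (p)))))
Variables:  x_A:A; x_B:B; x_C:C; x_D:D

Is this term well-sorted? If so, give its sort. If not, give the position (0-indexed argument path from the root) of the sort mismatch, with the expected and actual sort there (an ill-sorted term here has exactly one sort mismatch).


        (p) : C
      (t (p)) : D
    (r (t (p))) : C
  (s (r (t (p)))) : ✗ arg 0 at [0, 0] has sort C, expected B

ill-sorted at position [0, 0]: expected B, got C


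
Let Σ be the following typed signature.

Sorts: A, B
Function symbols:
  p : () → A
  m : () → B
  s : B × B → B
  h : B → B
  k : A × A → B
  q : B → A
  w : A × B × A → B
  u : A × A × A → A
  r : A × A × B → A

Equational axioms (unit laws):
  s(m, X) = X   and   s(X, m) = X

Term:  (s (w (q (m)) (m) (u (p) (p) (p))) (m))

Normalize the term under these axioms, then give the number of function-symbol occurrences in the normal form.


1. (s (w (q (m)) (m) (u (p) (p) (p))) (m))  →  (w (q (m)) (m) (u (p) (p) (p)))
normal form: (w (q (m)) (m) (u (p) (p) (p)))

size = 8


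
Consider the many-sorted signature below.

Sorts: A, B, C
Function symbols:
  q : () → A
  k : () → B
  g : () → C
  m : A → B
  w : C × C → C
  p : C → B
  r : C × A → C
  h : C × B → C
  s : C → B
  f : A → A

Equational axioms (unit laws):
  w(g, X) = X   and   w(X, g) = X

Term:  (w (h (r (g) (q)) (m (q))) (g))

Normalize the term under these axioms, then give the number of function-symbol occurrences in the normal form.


size = 6

1. (w (h (r (g) (q)) (m (q))) (g))  →  (h (r (g) (q)) (m (q)))
normal form: (h (r (g) (q)) (m (q)))


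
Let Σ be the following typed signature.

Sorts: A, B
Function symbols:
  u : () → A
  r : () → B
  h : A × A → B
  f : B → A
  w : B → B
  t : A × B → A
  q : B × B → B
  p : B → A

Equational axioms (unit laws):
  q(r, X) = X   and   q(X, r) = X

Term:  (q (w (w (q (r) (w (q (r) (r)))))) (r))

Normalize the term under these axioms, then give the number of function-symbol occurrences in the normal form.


1. (q (w (w (q (r) (w (q (r) (r)))))) (r))  →  (w (w (q (r) (w (q (r) (r))))))
2. (w (w (q (r) (w (q (r) (r))))))  →  (w (w (w (q (r) (r)))))
3. (w (w (w (q (r) (r)))))  →  (w (w (w (r))))
normal form: (w (w (w (r))))

size = 4


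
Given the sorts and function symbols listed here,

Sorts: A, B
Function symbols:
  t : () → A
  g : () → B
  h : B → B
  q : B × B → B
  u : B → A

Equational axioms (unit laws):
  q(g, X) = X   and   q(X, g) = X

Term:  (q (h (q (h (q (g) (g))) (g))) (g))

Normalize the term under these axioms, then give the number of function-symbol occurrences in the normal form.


1. (q (h (q (h (q (g) (g))) (g))) (g))  →  (h (q (h (q (g) (g))) (g)))
2. (h (q (h (q (g) (g))) (g)))  →  (h (h (q (g) (g))))
3. (h (h (q (g) (g))))  →  (h (h (g)))
normal form: (h (h (g)))

size = 3


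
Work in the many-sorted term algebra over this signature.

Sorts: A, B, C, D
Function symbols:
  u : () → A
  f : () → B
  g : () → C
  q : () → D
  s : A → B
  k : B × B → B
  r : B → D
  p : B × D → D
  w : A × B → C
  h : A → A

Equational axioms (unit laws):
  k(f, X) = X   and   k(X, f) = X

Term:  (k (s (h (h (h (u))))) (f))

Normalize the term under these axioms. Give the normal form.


normal form = (s (h (h (h (u)))))

1. (k (s (h (h (h (u))))) (f))  →  (s (h (h (h (u)))))


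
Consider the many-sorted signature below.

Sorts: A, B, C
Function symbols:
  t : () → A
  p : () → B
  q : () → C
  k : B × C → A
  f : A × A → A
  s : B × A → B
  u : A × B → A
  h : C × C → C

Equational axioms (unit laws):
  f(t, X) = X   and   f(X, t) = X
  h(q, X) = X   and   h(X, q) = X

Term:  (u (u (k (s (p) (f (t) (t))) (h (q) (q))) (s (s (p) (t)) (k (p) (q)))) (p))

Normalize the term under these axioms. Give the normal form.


normal form = (u (u (k (s (p) (t)) (q)) (s (s (p) (t)) (k (p) (q)))) (p))

1. (u (u (k (s (p) (f (t) (t))) (h (q) (q))) (s (s (p) (t)) (k (p) (q)))) (p))  →  (u (u (k (s (p) (t)) (h (q) (q))) (s (s (p) (t)) (k (p) (q)))) (p))
2. (u (u (k (s (p) (t)) (h (q) (q))) (s (s (p) (t)) (k (p) (q)))) (p))  →  (u (u (k (s (p) (t)) (q)) (s (s (p) (t)) (k (p) (q)))) (p))


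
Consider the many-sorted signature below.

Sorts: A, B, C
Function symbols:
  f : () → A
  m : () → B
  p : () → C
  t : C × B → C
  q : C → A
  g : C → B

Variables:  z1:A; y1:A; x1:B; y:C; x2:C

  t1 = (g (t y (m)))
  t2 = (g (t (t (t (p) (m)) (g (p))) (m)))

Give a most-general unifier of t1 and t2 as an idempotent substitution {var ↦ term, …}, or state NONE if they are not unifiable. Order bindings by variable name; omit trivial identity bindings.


{y ↦ (t (t (p) (m)) (g (p)))}


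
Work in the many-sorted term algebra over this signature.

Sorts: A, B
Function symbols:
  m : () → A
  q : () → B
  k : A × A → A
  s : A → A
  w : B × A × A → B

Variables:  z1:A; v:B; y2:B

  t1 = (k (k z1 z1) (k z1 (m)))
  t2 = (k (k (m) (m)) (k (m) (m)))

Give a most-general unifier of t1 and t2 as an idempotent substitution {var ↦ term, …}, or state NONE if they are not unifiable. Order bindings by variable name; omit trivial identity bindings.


{z1 ↦ (m)}


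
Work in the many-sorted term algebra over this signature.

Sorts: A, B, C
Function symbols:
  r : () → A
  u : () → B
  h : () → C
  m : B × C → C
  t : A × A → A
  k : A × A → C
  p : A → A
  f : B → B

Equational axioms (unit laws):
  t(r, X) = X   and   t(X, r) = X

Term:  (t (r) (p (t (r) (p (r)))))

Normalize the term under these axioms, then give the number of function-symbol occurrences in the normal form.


1. (t (r) (p (t (r) (p (r)))))  →  (p (t (r) (p (r))))
2. (p (t (r) (p (r))))  →  (p (p (r)))
normal form: (p (p (r)))

size = 3


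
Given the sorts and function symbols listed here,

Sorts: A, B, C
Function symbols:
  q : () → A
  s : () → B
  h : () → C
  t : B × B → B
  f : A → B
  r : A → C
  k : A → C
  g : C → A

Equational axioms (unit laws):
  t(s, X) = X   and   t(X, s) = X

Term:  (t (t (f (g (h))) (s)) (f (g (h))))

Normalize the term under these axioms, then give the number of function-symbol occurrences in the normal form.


size = 7

1. (t (t (f (g (h))) (s)) (f (g (h))))  →  (t (f (g (h))) (f (g (h))))
normal form: (t (f (g (h))) (f (g (h))))


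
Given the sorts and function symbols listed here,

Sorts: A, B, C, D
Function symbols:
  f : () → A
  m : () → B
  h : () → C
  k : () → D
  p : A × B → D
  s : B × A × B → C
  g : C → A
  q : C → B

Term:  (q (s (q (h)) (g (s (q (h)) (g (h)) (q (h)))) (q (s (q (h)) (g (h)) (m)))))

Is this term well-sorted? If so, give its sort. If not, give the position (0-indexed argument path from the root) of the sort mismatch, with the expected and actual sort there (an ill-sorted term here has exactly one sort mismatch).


      (h) : C
    (q (h)) : B
          (h) : C
        (q (h)) : B
          (h) : C
        (g (h)) : A
          (h) : C
        (q (h)) : B
      (s (q (h)) (g (h)) (q (h))) : C
    (g (s (q (h)) (g (h)) (q (h)))) : A
          (h) : C
        (q (h)) : B
          (h) : C
        (g (h)) : A
        (m) : B
      (s (q (h)) (g (h)) (m)) : C
    (q (s (q (h)) (g (h)) (m))) : B
  (s (q (h)) (g (s (q (h)) (g (h)) (q (h)))) (q (s (q (h)) (g (h)) (m)))) : C
(q (s (q (h)) (g (s (q (h)) (g (h)) (q (h)))) (q (s (q (h)) (g (h)) (m))))) : B

well-sorted; sort = B


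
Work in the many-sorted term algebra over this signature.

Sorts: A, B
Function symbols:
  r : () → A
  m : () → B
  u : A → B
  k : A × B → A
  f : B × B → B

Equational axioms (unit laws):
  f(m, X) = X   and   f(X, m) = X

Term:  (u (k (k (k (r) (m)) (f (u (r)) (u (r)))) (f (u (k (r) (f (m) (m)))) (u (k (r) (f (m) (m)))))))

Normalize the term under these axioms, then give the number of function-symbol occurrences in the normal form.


1. (u (k (k (k (r) (m)) (f (u (r)) (u (r)))) (f (u (k (r) (f (m) (m)))) (u (k (r) (f (m) (m)))))))  →  (u (k (k (k (r) (m)) (f (u (r)) (u (r)))) (f (u (k (r) (m))) (u (k (r) (f (m) (m)))))))
2. (u (k (k (k (r) (m)) (f (u (r)) (u (r)))) (f (u (k (r) (m))) (u (k (r) (f (m) (m)))))))  →  (u (k (k (k (r) (m)) (f (u (r)) (u (r)))) (f (u (k (r) (m))) (u (k (r) (m))))))
normal form: (u (k (k (k (r) (m)) (f (u (r)) (u (r)))) (f (u (k (r) (m))) (u (k (r) (m))))))

size = 20


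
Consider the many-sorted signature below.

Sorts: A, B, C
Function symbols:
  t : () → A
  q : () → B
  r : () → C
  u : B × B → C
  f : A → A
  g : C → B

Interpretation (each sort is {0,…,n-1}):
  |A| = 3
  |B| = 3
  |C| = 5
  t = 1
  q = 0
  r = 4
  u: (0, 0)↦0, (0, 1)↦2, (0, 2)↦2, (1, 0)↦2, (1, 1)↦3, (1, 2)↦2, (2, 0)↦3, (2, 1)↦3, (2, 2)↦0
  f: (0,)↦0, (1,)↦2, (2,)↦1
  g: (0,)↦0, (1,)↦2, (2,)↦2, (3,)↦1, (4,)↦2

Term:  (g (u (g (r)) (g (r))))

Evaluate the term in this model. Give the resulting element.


  r = 4
  (g (r)) = g(4,) = 2
  r = 4
  (g (r)) = g(4,) = 2
  (u (g (r)) (g (r))) = u(2, 2) = 0
  (g (u (g (r)) (g (r)))) = g(0,) = 0

value = 0


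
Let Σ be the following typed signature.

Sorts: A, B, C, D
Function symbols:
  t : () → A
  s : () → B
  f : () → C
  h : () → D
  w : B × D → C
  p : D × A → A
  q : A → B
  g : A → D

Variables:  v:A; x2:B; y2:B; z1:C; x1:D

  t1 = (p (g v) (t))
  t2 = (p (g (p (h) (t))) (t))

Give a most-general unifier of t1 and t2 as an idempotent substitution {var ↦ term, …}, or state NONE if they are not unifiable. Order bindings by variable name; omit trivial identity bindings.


{v ↦ (p (h) (t))}


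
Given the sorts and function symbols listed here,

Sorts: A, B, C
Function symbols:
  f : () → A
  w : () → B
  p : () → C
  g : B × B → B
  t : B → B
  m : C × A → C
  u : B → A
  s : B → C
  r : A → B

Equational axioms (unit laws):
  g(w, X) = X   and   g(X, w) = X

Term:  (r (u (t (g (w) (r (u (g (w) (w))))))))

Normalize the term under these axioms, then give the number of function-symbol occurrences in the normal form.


size = 6

1. (r (u (t (g (w) (r (u (g (w) (w))))))))  →  (r (u (t (r (u (g (w) (w)))))))
2. (r (u (t (r (u (g (w) (w)))))))  →  (r (u (t (r (u (w))))))
normal form: (r (u (t (r (u (w))))))


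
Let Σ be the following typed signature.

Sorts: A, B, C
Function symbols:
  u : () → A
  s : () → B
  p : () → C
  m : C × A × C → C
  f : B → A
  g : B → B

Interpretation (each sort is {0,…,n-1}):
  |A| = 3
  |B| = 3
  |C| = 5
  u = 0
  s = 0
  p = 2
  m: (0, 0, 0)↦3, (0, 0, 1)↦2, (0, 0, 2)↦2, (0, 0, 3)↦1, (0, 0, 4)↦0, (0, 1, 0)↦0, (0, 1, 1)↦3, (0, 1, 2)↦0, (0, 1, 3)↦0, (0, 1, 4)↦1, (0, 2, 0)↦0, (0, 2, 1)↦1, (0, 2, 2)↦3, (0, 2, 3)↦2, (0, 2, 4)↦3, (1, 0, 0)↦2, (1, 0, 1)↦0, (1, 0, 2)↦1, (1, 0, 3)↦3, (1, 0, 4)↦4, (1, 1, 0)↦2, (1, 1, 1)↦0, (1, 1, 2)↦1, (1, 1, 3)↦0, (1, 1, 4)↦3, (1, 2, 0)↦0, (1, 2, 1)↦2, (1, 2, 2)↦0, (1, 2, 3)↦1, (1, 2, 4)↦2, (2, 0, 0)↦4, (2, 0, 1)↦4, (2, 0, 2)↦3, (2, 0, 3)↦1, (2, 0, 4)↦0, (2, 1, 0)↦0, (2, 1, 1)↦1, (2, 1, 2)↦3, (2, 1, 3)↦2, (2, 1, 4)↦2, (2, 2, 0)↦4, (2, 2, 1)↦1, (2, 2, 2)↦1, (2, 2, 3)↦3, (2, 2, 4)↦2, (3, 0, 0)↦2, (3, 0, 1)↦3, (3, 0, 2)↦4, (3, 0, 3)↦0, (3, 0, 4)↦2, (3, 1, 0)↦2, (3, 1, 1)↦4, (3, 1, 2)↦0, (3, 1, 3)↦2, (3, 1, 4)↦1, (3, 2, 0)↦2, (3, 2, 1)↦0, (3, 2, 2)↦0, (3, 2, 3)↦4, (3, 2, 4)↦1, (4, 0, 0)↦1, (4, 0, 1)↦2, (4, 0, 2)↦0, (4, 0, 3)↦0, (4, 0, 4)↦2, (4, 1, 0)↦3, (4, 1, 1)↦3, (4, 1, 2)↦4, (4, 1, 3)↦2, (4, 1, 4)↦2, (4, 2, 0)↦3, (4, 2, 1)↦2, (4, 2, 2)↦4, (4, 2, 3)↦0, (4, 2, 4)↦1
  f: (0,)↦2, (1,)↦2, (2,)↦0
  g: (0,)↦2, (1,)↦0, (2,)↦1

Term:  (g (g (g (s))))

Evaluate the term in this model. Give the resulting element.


  s = 0
  (g (s)) = g(0,) = 2
  (g (g (s))) = g(2,) = 1
  (g (g (g (s)))) = g(1,) = 0

value = 0


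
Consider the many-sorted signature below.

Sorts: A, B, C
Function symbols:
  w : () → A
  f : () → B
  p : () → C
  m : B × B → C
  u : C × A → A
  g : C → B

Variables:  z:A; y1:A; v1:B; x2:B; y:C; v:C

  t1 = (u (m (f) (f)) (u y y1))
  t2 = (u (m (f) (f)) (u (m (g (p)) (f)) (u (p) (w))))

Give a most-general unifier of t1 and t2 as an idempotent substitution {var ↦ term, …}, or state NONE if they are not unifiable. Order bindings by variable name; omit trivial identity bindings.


{y ↦ (m (g (p)) (f)), y1 ↦ (u (p) (w))}


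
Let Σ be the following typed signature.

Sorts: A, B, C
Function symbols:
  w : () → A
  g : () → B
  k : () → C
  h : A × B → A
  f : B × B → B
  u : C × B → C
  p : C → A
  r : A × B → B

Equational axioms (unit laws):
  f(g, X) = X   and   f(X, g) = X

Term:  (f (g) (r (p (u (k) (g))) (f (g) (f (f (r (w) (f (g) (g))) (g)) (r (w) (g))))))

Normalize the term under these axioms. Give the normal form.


1. (f (g) (r (p (u (k) (g))) (f (g) (f (f (r (w) (f (g) (g))) (g)) (r (w) (g))))))  →  (r (p (u (k) (g))) (f (g) (f (f (r (w) (f (g) (g))) (g)) (r (w) (g)))))
2. (r (p (u (k) (g))) (f (g) (f (f (r (w) (f (g) (g))) (g)) (r (w) (g)))))  →  (r (p (u (k) (g))) (f (f (r (w) (f (g) (g))) (g)) (r (w) (g))))
3. (r (p (u (k) (g))) (f (f (r (w) (f (g) (g))) (g)) (r (w) (g))))  →  (r (p (u (k) (g))) (f (r (w) (f (g) (g))) (r (w) (g))))
4. (r (p (u (k) (g))) (f (r (w) (f (g) (g))) (r (w) (g))))  →  (r (p (u (k) (g))) (f (r (w) (g)) (r (w) (g))))

normal form = (r (p (u (k) (g))) (f (r (w) (g)) (r (w) (g))))


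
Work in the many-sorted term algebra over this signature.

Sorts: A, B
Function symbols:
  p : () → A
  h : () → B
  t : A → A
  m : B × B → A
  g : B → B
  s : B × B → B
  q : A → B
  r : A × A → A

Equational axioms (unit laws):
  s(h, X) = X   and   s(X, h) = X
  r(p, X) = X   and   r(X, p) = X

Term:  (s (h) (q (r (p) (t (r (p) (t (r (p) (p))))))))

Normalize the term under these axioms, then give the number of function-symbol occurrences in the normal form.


size = 4

1. (s (h) (q (r (p) (t (r (p) (t (r (p) (p))))))))  →  (q (r (p) (t (r (p) (t (r (p) (p)))))))
2. (q (r (p) (t (r (p) (t (r (p) (p)))))))  →  (q (t (r (p) (t (r (p) (p))))))
3. (q (t (r (p) (t (r (p) (p))))))  →  (q (t (t (r (p) (p)))))
4. (q (t (t (r (p) (p)))))  →  (q (t (t (p))))
normal form: (q (t (t (p))))


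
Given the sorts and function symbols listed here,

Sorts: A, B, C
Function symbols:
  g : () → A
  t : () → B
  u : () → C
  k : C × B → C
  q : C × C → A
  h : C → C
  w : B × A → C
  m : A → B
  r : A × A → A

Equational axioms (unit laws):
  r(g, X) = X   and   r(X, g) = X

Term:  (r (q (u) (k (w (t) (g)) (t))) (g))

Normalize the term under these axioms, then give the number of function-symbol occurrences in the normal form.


1. (r (q (u) (k (w (t) (g)) (t))) (g))  →  (q (u) (k (w (t) (g)) (t)))
normal form: (q (u) (k (w (t) (g)) (t)))

size = 7


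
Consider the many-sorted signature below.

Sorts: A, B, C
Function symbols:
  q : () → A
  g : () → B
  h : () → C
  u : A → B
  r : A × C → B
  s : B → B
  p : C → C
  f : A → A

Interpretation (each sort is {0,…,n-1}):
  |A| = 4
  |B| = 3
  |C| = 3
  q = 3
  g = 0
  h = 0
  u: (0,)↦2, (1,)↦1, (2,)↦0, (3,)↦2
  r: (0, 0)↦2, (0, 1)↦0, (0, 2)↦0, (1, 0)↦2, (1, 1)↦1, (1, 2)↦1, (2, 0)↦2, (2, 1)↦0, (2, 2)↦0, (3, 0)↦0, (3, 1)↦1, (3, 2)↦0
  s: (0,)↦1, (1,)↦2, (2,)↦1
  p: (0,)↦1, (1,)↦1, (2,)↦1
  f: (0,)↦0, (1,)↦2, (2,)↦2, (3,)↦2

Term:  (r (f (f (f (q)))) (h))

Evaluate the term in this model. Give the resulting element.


value = 2

  q = 3
  (f (q)) = f(3,) = 2
  (f (f (q))) = f(2,) = 2
  (f (f (f (q)))) = f(2,) = 2
  h = 0
  (r (f (f (f (q)))) (h)) = r(2, 0) = 2


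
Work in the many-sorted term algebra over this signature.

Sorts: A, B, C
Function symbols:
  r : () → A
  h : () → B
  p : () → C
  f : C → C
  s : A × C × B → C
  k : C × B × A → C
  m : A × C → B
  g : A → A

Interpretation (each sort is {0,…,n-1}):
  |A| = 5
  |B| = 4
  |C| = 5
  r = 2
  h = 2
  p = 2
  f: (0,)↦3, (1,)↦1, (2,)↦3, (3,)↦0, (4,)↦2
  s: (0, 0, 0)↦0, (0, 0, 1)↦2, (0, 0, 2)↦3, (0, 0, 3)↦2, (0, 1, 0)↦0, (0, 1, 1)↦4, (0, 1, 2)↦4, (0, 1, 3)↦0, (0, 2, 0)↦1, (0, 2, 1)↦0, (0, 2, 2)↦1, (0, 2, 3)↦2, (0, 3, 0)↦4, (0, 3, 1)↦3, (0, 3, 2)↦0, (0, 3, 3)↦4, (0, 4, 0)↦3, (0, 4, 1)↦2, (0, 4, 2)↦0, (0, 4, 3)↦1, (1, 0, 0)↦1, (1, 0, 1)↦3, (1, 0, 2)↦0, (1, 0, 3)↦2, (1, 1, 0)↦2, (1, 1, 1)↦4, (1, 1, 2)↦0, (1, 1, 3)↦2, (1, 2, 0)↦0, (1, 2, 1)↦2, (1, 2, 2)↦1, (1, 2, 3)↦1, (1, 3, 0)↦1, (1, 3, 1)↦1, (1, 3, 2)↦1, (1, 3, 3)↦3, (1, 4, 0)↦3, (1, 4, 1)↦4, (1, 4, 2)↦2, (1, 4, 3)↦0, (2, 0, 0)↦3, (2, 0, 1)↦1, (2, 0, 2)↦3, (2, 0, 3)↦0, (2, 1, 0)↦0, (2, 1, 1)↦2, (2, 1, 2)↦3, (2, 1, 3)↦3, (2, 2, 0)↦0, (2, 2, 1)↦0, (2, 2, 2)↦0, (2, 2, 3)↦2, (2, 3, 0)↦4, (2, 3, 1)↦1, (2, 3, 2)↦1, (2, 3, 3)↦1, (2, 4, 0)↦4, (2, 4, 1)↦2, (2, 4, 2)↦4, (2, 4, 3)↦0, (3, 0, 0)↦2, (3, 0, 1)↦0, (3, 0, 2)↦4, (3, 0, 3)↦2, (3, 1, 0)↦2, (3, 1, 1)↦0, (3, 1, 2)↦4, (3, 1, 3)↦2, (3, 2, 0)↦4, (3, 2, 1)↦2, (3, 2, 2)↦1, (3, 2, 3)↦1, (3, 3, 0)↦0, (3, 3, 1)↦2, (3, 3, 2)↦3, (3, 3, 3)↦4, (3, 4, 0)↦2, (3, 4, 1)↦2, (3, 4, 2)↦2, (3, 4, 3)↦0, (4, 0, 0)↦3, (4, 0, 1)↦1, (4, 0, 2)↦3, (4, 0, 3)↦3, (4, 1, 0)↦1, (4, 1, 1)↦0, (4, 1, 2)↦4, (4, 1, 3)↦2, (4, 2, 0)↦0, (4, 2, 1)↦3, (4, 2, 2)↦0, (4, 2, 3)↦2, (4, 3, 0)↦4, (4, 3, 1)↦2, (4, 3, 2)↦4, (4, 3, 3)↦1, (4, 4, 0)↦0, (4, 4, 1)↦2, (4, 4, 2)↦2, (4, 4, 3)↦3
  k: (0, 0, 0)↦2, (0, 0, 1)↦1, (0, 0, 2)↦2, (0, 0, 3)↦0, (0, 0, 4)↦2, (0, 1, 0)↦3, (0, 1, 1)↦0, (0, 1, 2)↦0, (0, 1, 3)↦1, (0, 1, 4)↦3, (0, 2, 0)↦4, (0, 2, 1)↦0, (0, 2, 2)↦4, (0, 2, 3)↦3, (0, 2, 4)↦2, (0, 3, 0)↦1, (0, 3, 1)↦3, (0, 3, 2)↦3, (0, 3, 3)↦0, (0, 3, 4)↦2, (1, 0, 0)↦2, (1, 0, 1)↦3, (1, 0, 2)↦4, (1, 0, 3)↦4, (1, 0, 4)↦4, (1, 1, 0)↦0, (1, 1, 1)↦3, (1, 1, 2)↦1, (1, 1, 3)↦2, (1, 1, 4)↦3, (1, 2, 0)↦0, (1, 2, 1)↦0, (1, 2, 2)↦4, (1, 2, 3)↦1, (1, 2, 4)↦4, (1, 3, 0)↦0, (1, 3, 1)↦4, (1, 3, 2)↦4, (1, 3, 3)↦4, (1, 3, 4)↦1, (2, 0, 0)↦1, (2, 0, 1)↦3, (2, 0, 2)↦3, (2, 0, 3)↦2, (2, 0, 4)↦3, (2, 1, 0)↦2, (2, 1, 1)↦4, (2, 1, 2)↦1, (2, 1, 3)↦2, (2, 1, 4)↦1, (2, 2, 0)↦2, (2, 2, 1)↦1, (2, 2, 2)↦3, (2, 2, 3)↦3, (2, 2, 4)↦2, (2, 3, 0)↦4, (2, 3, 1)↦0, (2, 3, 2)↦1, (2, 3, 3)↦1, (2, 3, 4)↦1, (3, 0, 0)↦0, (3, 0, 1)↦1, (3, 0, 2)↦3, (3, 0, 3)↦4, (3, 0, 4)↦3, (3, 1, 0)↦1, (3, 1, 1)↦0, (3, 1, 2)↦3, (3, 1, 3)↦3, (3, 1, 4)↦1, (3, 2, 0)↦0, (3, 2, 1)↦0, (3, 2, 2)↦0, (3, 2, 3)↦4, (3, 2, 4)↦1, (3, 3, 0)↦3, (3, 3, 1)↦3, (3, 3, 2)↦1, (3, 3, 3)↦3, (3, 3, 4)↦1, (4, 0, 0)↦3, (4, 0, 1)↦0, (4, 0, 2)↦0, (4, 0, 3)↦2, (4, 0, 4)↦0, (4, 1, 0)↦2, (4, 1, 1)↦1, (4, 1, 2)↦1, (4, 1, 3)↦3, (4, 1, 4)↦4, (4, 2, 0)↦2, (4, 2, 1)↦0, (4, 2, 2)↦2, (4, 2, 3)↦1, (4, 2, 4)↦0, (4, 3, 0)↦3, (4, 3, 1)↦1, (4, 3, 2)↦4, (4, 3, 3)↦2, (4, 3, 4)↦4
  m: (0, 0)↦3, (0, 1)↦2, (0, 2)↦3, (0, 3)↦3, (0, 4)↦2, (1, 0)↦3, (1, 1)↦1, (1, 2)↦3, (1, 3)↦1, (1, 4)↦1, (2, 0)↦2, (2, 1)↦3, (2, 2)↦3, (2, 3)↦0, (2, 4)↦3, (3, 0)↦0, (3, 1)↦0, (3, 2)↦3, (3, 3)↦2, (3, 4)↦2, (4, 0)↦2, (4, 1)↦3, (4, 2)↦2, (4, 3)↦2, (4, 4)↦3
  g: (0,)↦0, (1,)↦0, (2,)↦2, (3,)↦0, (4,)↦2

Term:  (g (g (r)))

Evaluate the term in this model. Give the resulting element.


value = 2

  r = 2
  (g (r)) = g(2,) = 2
  (g (g (r))) = g(2,) = 2


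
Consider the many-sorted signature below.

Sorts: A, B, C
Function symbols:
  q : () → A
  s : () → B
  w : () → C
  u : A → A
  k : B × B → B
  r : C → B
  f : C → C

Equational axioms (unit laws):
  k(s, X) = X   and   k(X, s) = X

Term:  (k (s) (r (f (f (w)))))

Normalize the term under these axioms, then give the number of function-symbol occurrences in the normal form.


1. (k (s) (r (f (f (w)))))  →  (r (f (f (w))))
normal form: (r (f (f (w))))

size = 4


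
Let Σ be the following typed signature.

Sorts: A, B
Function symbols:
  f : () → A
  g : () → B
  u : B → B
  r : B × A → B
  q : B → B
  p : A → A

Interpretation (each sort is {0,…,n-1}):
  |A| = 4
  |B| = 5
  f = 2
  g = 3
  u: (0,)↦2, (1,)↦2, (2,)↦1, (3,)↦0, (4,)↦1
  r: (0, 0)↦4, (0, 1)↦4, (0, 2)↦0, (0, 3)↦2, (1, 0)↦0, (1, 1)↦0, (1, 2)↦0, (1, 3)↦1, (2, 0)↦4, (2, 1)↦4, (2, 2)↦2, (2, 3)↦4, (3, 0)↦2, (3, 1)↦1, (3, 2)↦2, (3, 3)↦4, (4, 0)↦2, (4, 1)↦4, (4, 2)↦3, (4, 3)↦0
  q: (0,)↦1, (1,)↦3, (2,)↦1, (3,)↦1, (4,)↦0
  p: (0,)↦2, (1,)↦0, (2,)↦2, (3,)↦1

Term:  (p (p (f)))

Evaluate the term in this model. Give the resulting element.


value = 2

  f = 2
  (p (f)) = p(2,) = 2
  (p (p (f))) = p(2,) = 2


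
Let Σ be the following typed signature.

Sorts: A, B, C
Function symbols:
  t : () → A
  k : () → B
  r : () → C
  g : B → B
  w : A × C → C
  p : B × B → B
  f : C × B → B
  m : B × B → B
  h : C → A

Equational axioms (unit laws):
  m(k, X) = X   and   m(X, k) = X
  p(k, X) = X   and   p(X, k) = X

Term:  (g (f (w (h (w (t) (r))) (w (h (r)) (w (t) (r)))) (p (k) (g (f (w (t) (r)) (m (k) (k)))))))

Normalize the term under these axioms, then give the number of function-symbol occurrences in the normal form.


size = 19

1. (g (f (w (h (w (t) (r))) (w (h (r)) (w (t) (r)))) (p (k) (g (f (w (t) (r)) (m (k) (k)))))))  →  (g (f (w (h (w (t) (r))) (w (h (r)) (w (t) (r)))) (g (f (w (t) (r)) (m (k) (k))))))
2. (g (f (w (h (w (t) (r))) (w (h (r)) (w (t) (r)))) (g (f (w (t) (r)) (m (k) (k))))))  →  (g (f (w (h (w (t) (r))) (w (h (r)) (w (t) (r)))) (g (f (w (t) (r)) (k)))))
normal form: (g (f (w (h (w (t) (r))) (w (h (r)) (w (t) (r)))) (g (f (w (t) (r)) (k)))))


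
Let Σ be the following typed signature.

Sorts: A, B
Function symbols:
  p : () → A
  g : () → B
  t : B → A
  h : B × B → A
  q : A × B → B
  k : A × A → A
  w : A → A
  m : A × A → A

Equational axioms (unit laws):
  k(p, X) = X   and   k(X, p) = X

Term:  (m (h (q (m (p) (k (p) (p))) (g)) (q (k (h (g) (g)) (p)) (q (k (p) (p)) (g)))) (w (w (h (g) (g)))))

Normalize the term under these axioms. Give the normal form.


1. (m (h (q (m (p) (k (p) (p))) (g)) (q (k (h (g) (g)) (p)) (q (k (p) (p)) (g)))) (w (w (h (g) (g)))))  →  (m (h (q (m (p) (p)) (g)) (q (k (h (g) (g)) (p)) (q (k (p) (p)) (g)))) (w (w (h (g) (g)))))
2. (m (h (q (m (p) (p)) (g)) (q (k (h (g) (g)) (p)) (q (k (p) (p)) (g)))) (w (w (h (g) (g)))))  →  (m (h (q (m (p) (p)) (g)) (q (h (g) (g)) (q (k (p) (p)) (g)))) (w (w (h (g) (g)))))
3. (m (h (q (m (p) (p)) (g)) (q (h (g) (g)) (q (k (p) (p)) (g)))) (w (w (h (g) (g)))))  →  (m (h (q (m (p) (p)) (g)) (q (h (g) (g)) (q (p) (g)))) (w (w (h (g) (g)))))

normal form = (m (h (q (m (p) (p)) (g)) (q (h (g) (g)) (q (p) (g)))) (w (w (h (g) (g)))))


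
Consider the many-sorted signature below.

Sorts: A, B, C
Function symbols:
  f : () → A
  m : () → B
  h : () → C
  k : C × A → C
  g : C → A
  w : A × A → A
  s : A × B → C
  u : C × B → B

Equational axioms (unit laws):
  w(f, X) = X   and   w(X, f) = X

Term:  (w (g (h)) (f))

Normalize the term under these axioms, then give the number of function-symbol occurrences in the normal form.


size = 2

1. (w (g (h)) (f))  →  (g (h))
normal form: (g (h))


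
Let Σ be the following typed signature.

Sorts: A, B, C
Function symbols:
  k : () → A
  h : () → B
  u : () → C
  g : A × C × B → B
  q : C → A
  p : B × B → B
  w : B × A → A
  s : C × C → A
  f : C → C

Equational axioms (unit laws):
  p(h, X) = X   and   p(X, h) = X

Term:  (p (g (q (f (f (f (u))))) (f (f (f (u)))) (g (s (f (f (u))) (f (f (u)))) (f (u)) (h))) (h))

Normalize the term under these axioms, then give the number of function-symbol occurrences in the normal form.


1. (p (g (q (f (f (f (u))))) (f (f (f (u)))) (g (s (f (f (u))) (f (f (u)))) (f (u)) (h))) (h))  →  (g (q (f (f (f (u))))) (f (f (f (u)))) (g (s (f (f (u))) (f (f (u)))) (f (u)) (h)))
normal form: (g (q (f (f (f (u))))) (f (f (f (u)))) (g (s (f (f (u))) (f (f (u)))) (f (u)) (h)))

size = 21


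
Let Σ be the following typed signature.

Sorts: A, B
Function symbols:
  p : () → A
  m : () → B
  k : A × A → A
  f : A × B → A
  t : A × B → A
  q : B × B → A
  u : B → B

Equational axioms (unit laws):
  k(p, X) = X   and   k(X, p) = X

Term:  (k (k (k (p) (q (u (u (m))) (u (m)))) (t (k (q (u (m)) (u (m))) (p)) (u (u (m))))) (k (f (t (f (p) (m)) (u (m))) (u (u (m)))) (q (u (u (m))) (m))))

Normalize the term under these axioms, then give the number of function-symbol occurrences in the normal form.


size = 33

1. (k (k (k (p) (q (u (u (m))) (u (m)))) (t (k (q (u (m)) (u (m))) (p)) (u (u (m))))) (k (f (t (f (p) (m)) (u (m))) (u (u (m)))) (q (u (u (m))) (m))))  →  (k (k (q (u (u (m))) (u (m))) (t (k (q (u (m)) (u (m))) (p)) (u (u (m))))) (k (f (t (f (p) (m)) (u (m))) (u (u (m)))) (q (u (u (m))) (m))))
2. (k (k (q (u (u (m))) (u (m))) (t (k (q (u (m)) (u (m))) (p)) (u (u (m))))) (k (f (t (f (p) (m)) (u (m))) (u (u (m)))) (q (u (u (m))) (m))))  →  (k (k (q (u (u (m))) (u (m))) (t (q (u (m)) (u (m))) (u (u (m))))) (k (f (t (f (p) (m)) (u (m))) (u (u (m)))) (q (u (u (m))) (m))))
normal form: (k (k (q (u (u (m))) (u (m))) (t (q (u (m)) (u (m))) (u (u (m))))) (k (f (t (f (p) (m)) (u (m))) (u (u (m)))) (q (u (u (m))) (m))))


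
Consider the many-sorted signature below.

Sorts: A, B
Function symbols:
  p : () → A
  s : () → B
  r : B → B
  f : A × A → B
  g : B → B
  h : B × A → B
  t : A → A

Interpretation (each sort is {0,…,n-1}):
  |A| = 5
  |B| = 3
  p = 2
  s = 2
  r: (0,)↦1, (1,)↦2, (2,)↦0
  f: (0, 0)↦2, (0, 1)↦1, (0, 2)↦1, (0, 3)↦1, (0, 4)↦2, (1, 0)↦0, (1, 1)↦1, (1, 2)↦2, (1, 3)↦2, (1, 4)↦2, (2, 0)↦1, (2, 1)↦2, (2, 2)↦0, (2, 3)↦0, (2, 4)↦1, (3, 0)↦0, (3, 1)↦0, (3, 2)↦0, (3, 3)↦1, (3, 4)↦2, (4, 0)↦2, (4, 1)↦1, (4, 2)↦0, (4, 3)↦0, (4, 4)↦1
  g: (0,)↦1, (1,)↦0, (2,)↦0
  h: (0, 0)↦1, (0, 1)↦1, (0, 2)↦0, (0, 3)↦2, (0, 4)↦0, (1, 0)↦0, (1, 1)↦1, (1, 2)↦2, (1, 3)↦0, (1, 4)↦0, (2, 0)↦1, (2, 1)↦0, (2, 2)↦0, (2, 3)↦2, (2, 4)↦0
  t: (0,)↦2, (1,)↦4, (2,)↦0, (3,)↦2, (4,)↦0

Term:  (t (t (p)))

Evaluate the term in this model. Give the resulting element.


value = 2

  p = 2
  (t (p)) = t(2,) = 0
  (t (t (p))) = t(0,) = 2


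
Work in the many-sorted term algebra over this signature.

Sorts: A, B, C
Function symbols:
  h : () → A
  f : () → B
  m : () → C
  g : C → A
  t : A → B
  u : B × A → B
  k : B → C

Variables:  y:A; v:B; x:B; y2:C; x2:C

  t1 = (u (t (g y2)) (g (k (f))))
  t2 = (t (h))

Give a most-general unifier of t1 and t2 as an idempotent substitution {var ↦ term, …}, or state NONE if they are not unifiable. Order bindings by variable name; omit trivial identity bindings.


head clash or occurs-check failure — not unifiable

NONE (not unifiable)


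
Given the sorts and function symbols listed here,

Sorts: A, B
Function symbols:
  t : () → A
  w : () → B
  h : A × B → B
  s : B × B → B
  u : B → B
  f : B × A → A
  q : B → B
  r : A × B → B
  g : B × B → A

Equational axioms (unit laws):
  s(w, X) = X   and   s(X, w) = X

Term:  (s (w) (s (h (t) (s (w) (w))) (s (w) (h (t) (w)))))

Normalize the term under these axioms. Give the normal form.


normal form = (s (h (t) (w)) (h (t) (w)))

1. (s (w) (s (h (t) (s (w) (w))) (s (w) (h (t) (w)))))  →  (s (h (t) (s (w) (w))) (s (w) (h (t) (w))))
2. (s (h (t) (s (w) (w))) (s (w) (h (t) (w))))  →  (s (h (t) (w)) (s (w) (h (t) (w))))
3. (s (h (t) (w)) (s (w) (h (t) (w))))  →  (s (h (t) (w)) (h (t) (w)))


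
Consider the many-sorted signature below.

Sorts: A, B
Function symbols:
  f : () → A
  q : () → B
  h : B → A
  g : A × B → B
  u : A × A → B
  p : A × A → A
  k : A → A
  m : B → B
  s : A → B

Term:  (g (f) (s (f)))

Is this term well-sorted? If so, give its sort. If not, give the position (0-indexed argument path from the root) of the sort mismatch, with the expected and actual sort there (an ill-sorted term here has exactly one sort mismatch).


well-sorted; sort = B

  (f) : A
    (f) : A
  (s (f)) : B
(g (f) (s (f))) : B


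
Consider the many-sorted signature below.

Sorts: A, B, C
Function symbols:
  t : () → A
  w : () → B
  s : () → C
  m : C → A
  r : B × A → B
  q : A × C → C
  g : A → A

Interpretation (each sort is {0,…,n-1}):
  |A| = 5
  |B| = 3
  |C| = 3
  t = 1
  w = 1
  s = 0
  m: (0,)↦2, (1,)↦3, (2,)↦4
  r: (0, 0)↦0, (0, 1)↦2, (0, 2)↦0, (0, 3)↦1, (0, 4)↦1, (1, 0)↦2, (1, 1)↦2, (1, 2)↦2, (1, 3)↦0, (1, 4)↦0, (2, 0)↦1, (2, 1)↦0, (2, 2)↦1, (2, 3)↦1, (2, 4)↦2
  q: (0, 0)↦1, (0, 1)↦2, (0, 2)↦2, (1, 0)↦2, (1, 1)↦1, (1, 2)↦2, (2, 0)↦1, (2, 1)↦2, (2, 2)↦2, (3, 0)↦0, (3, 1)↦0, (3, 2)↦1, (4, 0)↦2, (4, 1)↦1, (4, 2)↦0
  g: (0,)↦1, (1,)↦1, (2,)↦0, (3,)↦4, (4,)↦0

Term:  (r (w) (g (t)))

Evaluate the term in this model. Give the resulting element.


  w = 1
  t = 1
  (g (t)) = g(1,) = 1
  (r (w) (g (t))) = r(1, 1) = 2

value = 2


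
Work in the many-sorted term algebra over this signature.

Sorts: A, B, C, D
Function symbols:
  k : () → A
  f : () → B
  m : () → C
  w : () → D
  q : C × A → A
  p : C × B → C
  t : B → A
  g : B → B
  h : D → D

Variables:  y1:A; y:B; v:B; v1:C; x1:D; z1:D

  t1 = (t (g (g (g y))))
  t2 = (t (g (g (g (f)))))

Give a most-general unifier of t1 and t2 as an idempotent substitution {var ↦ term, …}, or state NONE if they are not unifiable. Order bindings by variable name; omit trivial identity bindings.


{y ↦ (f)}


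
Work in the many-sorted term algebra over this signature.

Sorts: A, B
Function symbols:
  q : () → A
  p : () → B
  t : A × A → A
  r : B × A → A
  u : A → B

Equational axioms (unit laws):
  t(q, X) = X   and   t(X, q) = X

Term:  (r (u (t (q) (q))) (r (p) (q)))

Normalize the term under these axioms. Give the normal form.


normal form = (r (u (q)) (r (p) (q)))

1. (r (u (t (q) (q))) (r (p) (q)))  →  (r (u (q)) (r (p) (q)))


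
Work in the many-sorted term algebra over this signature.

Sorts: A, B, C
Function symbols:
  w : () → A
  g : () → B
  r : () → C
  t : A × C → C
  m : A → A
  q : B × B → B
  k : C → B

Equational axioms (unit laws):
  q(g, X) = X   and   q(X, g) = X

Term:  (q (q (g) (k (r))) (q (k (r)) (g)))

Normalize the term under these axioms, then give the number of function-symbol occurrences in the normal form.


size = 5

1. (q (q (g) (k (r))) (q (k (r)) (g)))  →  (q (k (r)) (q (k (r)) (g)))
2. (q (k (r)) (q (k (r)) (g)))  →  (q (k (r)) (k (r)))
normal form: (q (k (r)) (k (r)))


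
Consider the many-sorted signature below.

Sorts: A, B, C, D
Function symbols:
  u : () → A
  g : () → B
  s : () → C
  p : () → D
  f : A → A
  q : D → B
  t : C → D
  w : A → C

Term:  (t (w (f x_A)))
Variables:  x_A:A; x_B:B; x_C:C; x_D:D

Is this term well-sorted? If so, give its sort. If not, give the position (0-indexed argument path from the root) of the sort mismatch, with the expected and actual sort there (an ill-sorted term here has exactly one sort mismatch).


      x_A : A
    (f x_A) : A
  (w (f x_A)) : C
(t (w (f x_A))) : D

well-sorted; sort = D


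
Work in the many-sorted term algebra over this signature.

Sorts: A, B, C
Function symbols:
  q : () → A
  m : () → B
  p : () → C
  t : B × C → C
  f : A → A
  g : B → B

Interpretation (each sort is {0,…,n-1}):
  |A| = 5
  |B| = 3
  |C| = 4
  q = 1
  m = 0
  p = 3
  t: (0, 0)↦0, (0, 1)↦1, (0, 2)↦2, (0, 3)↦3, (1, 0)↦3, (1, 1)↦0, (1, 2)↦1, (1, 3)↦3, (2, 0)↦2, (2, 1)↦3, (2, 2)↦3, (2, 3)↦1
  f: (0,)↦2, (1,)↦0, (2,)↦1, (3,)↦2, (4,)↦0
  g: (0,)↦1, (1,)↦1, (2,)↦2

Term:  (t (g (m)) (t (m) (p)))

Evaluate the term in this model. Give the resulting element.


  m = 0
  (g (m)) = g(0,) = 1
  m = 0
  p = 3
  (t (m) (p)) = t(0, 3) = 3
  (t (g (m)) (t (m) (p))) = t(1, 3) = 3

value = 3


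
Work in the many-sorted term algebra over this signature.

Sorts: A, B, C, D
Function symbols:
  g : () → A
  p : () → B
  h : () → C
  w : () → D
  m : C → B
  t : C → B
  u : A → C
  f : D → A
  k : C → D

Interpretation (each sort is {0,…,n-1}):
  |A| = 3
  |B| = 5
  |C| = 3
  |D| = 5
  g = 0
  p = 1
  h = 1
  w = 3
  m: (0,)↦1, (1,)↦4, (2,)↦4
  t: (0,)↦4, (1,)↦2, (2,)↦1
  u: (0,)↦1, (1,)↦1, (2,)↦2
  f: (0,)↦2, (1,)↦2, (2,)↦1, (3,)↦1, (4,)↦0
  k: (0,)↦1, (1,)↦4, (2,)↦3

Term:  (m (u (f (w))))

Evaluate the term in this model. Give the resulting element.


value = 4

  w = 3
  (f (w)) = f(3,) = 1
  (u (f (w))) = u(1,) = 1
  (m (u (f (w)))) = m(1,) = 4


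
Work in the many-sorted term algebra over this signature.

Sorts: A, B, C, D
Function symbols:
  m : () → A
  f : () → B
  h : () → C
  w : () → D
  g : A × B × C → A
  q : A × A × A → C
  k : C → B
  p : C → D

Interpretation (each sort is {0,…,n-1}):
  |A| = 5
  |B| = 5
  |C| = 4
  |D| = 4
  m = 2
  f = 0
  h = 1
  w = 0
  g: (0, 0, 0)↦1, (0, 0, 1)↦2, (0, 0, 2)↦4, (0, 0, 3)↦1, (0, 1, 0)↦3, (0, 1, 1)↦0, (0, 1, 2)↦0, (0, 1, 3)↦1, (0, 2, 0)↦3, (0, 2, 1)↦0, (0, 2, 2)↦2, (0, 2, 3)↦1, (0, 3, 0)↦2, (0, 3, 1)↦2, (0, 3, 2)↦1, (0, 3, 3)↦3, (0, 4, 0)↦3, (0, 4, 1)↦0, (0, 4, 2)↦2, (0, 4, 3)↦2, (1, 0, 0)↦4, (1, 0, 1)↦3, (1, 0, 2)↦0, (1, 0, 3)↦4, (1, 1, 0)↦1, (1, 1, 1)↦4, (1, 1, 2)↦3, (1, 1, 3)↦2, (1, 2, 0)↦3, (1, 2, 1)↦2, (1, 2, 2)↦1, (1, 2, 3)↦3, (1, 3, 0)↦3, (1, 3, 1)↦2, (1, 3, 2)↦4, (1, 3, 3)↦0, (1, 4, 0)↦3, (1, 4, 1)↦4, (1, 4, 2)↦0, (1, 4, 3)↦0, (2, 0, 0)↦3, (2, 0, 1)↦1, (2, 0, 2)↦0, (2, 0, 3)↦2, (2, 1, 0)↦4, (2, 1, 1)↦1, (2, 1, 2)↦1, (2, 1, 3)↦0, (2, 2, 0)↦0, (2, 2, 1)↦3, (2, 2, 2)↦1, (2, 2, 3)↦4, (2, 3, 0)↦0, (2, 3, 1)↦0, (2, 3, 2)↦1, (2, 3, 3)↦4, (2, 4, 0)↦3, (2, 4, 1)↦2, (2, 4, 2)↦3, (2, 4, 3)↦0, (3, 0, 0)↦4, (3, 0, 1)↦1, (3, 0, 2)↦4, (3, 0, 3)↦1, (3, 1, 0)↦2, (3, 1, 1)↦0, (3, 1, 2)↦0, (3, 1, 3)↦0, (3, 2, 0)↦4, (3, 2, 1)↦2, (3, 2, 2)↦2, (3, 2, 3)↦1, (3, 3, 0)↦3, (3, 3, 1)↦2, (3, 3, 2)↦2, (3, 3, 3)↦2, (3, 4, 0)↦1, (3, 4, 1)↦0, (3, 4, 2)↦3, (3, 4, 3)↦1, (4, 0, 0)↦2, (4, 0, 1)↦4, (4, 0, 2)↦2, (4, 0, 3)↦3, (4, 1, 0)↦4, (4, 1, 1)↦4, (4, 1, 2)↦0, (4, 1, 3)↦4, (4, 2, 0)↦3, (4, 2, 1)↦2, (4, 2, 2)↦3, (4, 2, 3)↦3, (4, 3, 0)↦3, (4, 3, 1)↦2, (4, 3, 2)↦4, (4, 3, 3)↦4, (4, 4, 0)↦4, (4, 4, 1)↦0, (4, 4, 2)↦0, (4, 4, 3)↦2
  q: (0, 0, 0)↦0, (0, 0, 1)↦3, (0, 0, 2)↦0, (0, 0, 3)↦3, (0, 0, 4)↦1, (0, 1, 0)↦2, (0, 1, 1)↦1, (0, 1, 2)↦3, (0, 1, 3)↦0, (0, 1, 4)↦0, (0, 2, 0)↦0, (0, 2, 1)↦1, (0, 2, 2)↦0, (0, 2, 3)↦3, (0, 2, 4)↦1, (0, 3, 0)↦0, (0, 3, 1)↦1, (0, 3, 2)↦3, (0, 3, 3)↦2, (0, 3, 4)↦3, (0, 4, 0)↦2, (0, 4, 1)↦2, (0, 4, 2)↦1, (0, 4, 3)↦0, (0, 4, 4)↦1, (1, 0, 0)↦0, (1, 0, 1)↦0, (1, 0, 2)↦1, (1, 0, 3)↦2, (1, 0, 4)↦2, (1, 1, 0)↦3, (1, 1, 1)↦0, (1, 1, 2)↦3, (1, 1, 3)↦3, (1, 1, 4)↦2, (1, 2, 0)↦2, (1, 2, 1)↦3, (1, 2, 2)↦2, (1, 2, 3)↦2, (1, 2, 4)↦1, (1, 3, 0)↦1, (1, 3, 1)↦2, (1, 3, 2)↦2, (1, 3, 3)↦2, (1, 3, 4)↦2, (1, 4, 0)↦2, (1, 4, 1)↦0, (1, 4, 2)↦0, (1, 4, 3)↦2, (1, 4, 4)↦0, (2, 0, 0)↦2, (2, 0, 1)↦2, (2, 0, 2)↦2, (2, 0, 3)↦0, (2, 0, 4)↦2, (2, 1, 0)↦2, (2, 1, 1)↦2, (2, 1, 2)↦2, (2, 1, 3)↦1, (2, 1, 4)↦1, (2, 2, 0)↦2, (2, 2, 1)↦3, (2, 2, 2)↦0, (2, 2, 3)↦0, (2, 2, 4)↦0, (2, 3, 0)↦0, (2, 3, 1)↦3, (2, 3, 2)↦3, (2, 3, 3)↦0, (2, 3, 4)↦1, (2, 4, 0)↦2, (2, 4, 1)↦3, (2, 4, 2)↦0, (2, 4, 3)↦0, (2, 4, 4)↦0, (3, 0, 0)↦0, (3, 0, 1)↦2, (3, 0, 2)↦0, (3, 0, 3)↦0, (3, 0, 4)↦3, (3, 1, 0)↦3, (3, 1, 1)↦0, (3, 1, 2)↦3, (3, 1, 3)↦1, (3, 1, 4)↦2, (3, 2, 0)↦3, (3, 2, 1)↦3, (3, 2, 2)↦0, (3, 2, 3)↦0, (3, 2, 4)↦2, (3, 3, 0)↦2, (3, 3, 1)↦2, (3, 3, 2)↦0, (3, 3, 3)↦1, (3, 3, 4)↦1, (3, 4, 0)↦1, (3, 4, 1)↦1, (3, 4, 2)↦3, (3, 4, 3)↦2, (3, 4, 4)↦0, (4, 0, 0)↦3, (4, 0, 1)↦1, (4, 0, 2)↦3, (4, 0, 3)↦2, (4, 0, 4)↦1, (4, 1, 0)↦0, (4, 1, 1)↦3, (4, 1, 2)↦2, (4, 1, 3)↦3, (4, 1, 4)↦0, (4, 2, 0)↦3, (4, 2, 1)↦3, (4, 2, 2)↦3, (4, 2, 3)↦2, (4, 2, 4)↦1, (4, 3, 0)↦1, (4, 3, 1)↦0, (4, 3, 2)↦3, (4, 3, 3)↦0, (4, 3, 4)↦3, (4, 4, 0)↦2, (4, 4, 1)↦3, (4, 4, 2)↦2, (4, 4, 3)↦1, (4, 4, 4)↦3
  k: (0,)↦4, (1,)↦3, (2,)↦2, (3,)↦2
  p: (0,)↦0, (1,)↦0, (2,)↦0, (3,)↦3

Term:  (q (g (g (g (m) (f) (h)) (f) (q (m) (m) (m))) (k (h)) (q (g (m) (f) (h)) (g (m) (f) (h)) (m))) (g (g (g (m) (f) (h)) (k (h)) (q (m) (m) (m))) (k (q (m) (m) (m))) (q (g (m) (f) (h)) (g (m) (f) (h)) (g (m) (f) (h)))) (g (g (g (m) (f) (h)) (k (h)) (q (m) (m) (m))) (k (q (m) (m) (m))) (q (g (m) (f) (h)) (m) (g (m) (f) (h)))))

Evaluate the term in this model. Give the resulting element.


  m = 2
  f = 0
  h = 1
  (g (m) (f) (h)) = g(2, 0, 1) = 1
  f = 0
  m = 2
  m = 2
  m = 2
  (q (m) (m) (m)) = q(2, 2, 2) = 0
  (g (g (m) (f) (h)) (f) (q (m) (m) (m))) = g(1, 0, 0) = 4
  h = 1
  (k (h)) = k(1,) = 3
  m = 2
  f = 0
  h = 1
  (g (m) (f) (h)) = g(2, 0, 1) = 1
  m = 2
  f = 0
  h = 1
  (g (m) (f) (h)) = g(2, 0, 1) = 1
  m = 2
  (q (g (m) (f) (h)) (g (m) (f) (h)) (m)) = q(1, 1, 2) = 3
  (g (g (g (m) (f) (h)) (f) (q (m) (m) (m))) (k (h)) (q (g (m) (f) (h)) (g (m) (f) (h)) (m))) = g(4, 3, 3) = 4
  m = 2
  f = 0
  h = 1
  (g (m) (f) (h)) = g(2, 0, 1) = 1
  h = 1
  (k (h)) = k(1,) = 3
  m = 2
  m = 2
  m = 2
  (q (m) (m) (m)) = q(2, 2, 2) = 0
  (g (g (m) (f) (h)) (k (h)) (q (m) (m) (m))) = g(1, 3, 0) = 3
  m = 2
  m = 2
  m = 2
  (q (m) (m) (m)) = q(2, 2, 2) = 0
  (k (q (m) (m) (m))) = k(0,) = 4
  m = 2
  f = 0
  h = 1
  (g (m) (f) (h)) = g(2, 0, 1) = 1
  m = 2
  f = 0
  h = 1
  (g (m) (f) (h)) = g(2, 0, 1) = 1
  m = 2
  f = 0
  h = 1
  (g (m) (f) (h)) = g(2, 0, 1) = 1
  (q (g (m) (f) (h)) (g (m) (f) (h)) (g (m) (f) (h))) = q(1, 1, 1) = 0
  (g (g (g (m) (f) (h)) (k (h)) (q (m) (m) (m))) (k (q (m) (m) (m))) (q (g (m) (f) (h)) (g (m) (f) (h)) (g (m) (f) (h)))) = g(3, 4, 0) = 1
  m = 2
  f = 0
  h = 1
  (g (m) (f) (h)) = g(2, 0, 1) = 1
  h = 1
  (k (h)) = k(1,) = 3
  m = 2
  m = 2
  m = 2
  (q (m) (m) (m)) = q(2, 2, 2) = 0
  (g (g (m) (f) (h)) (k (h)) (q (m) (m) (m))) = g(1, 3, 0) = 3
  m = 2
  m = 2
  m = 2
  (q (m) (m) (m)) = q(2, 2, 2) = 0
  (k (q (m) (m) (m))) = k(0,) = 4
  m = 2
  f = 0
  h = 1
  (g (m) (f) (h)) = g(2, 0, 1) = 1
  m = 2
  m = 2
  f = 0
  h = 1
  (g (m) (f) (h)) = g(2, 0, 1) = 1
  (q (g (m) (f) (h)) (m) (g (m) (f) (h))) = q(1, 2, 1) = 3
  (g (g (g (m) (f) (h)) (k (h)) (q (m) (m) (m))) (k (q (m) (m) (m))) (q (g (m) (f) (h)) (m) (g (m) (f) (h)))) = g(3, 4, 3) = 1
  (q (g (g (g (m) (f) (h)) (f) (q (m) (m) (m))) (k (h)) (q (g (m) (f) (h)) (g (m) (f) (h)) (m))) (g (g (g (m) (f) (h)) (k (h)) (q (m) (m) (m))) (k (q (m) (m) (m))) (q (g (m) (f) (h)) (g (m) (f) (h)) (g (m) (f) (h)))) (g (g (g (m) (f) (h)) (k (h)) (q (m) (m) (m))) (k (q (m) (m) (m))) (q (g (m) (f) (h)) (m) (g (m) (f) (h))))) = q(4, 1, 1) = 3

value = 3
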